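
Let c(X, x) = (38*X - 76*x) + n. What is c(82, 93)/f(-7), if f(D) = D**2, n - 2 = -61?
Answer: -573/7 ≈ -81.857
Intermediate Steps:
n = -59 (n = 2 - 61 = -59)
c(X, x) = -59 - 76*x + 38*X (c(X, x) = (38*X - 76*x) - 59 = (-76*x + 38*X) - 59 = -59 - 76*x + 38*X)
c(82, 93)/f(-7) = (-59 - 76*93 + 38*82)/((-7)**2) = (-59 - 7068 + 3116)/49 = -4011*1/49 = -573/7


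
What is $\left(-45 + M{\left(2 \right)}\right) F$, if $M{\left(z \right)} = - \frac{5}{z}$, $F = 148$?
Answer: $-7030$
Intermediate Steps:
$\left(-45 + M{\left(2 \right)}\right) F = \left(-45 - \frac{5}{2}\right) 148 = \left(- \frac{95}{2}\right) 148 = -7030$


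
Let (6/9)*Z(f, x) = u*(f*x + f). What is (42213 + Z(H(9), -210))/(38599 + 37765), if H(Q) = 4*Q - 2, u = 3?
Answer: 2559/19091 ≈ 0.13404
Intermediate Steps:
H(Q) = -2 + 4*Q
Z(f, x) = 9*f/2 + 9*f*x/2 (Z(f, x) = 3*(3*(f*x + f))/2 = 3*(3*(f + f*x))/2 = 3*(3*f + 3*f*x)/2 = 9*f/2 + 9*f*x/2)
(42213 + Z(H(9), -210))/(38599 + 37765) = (42213 + 9*(-2 + 4*9)*(1 - 210)/2)/(38599 + 37765) = (42213 + (9/2)*(-2 + 36)*(-209))/76364 = (42213 + (9/2)*34*(-209))*(1/76364) = (42213 - 31977)*(1/76364) = 10236*(1/76364) = 2559/19091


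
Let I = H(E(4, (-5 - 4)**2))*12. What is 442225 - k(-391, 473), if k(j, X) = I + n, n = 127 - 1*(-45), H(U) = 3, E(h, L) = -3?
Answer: 442017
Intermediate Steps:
I = 36 (I = 3*12 = 36)
n = 172 (n = 127 + 45 = 172)
k(j, X) = 208 (k(j, X) = 36 + 172 = 208)
442225 - k(-391, 473) = 442225 - 1*208 = 442225 - 208 = 442017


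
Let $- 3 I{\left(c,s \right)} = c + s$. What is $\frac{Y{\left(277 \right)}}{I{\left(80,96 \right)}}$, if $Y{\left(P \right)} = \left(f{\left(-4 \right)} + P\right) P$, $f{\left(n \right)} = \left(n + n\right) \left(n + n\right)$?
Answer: $- \frac{25761}{16} \approx -1610.1$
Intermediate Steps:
$I{\left(c,s \right)} = - \frac{c}{3} - \frac{s}{3}$ ($I{\left(c,s \right)} = - \frac{c + s}{3} = - \frac{c}{3} - \frac{s}{3}$)
$f{\left(n \right)} = 4 n^{2}$ ($f{\left(n \right)} = 2 n 2 n = 4 n^{2}$)
$Y{\left(P \right)} = P \left(64 + P\right)$ ($Y{\left(P \right)} = \left(4 \left(-4\right)^{2} + P\right) P = \left(4 \cdot 16 + P\right) P = \left(64 + P\right) P = P \left(64 + P\right)$)
$\frac{Y{\left(277 \right)}}{I{\left(80,96 \right)}} = \frac{277 \left(64 + 277\right)}{\left(- \frac{1}{3}\right) 80 - 32} = \frac{277 \cdot 341}{- \frac{80}{3} - 32} = \frac{94457}{- \frac{176}{3}} = 94457 \left(- \frac{3}{176}\right) = - \frac{25761}{16}$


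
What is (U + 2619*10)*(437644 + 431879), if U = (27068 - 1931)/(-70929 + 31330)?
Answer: 128822648834997/5657 ≈ 2.2772e+10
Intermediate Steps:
U = -3591/5657 (U = 25137/(-39599) = 25137*(-1/39599) = -3591/5657 ≈ -0.63479)
(U + 2619*10)*(437644 + 431879) = (-3591/5657 + 2619*10)*(437644 + 431879) = (-3591/5657 + 26190)*869523 = (148153239/5657)*869523 = 128822648834997/5657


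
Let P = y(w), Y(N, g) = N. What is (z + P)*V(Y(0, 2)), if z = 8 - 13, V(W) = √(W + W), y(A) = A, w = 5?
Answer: 0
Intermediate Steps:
V(W) = √2*√W (V(W) = √(2*W) = √2*√W)
P = 5
z = -5
(z + P)*V(Y(0, 2)) = (-5 + 5)*(√2*√0) = 0*(√2*0) = 0*0 = 0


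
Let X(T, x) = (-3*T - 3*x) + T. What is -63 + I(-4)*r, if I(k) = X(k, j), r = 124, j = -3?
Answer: 2045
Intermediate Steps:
X(T, x) = -3*x - 2*T
I(k) = 9 - 2*k (I(k) = -3*(-3) - 2*k = 9 - 2*k)
-63 + I(-4)*r = -63 + (9 - 2*(-4))*124 = -63 + (9 + 8)*124 = -63 + 17*124 = -63 + 2108 = 2045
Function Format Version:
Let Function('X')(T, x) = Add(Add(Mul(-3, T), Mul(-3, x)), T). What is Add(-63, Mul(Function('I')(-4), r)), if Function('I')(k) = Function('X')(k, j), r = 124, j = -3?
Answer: 2045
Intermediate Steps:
Function('X')(T, x) = Add(Mul(-3, x), Mul(-2, T))
Function('I')(k) = Add(9, Mul(-2, k)) (Function('I')(k) = Add(Mul(-3, -3), Mul(-2, k)) = Add(9, Mul(-2, k)))
Add(-63, Mul(Function('I')(-4), r)) = Add(-63, Mul(Add(9, Mul(-2, -4)), 124)) = Add(-63, Mul(Add(9, 8), 124)) = Add(-63, Mul(17, 124)) = Add(-63, 2108) = 2045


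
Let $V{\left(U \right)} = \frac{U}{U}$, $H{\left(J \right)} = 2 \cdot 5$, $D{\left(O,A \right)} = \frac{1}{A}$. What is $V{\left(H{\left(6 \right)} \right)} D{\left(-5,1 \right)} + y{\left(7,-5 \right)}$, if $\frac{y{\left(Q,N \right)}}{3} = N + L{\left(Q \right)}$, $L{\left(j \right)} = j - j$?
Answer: $-14$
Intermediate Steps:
$L{\left(j \right)} = 0$
$H{\left(J \right)} = 10$
$y{\left(Q,N \right)} = 3 N$ ($y{\left(Q,N \right)} = 3 \left(N + 0\right) = 3 N$)
$V{\left(U \right)} = 1$
$V{\left(H{\left(6 \right)} \right)} D{\left(-5,1 \right)} + y{\left(7,-5 \right)} = 1 \cdot 1^{-1} + 3 \left(-5\right) = 1 \cdot 1 - 15 = 1 - 15 = -14$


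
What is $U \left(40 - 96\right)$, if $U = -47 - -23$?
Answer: $1344$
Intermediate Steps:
$U = -24$ ($U = -47 + 23 = -24$)
$U \left(40 - 96\right) = - 24 \left(40 - 96\right) = \left(-24\right) \left(-56\right) = 1344$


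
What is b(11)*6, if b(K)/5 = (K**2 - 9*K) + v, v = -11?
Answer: 330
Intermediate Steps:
b(K) = -55 - 45*K + 5*K**2 (b(K) = 5*((K**2 - 9*K) - 11) = 5*(-11 + K**2 - 9*K) = -55 - 45*K + 5*K**2)
b(11)*6 = (-55 - 45*11 + 5*11**2)*6 = (-55 - 495 + 5*121)*6 = (-55 - 495 + 605)*6 = 55*6 = 330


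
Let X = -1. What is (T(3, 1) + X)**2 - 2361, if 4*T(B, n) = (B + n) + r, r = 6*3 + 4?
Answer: -9323/4 ≈ -2330.8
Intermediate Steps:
r = 22 (r = 18 + 4 = 22)
T(B, n) = 11/2 + B/4 + n/4 (T(B, n) = ((B + n) + 22)/4 = (22 + B + n)/4 = 11/2 + B/4 + n/4)
(T(3, 1) + X)**2 - 2361 = ((11/2 + (1/4)*3 + (1/4)*1) - 1)**2 - 2361 = ((11/2 + 3/4 + 1/4) - 1)**2 - 2361 = (13/2 - 1)**2 - 2361 = (11/2)**2 - 2361 = 121/4 - 2361 = -9323/4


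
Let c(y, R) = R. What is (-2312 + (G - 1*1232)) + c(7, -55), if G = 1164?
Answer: -2435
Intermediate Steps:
(-2312 + (G - 1*1232)) + c(7, -55) = (-2312 + (1164 - 1*1232)) - 55 = (-2312 + (1164 - 1232)) - 55 = (-2312 - 68) - 55 = -2380 - 55 = -2435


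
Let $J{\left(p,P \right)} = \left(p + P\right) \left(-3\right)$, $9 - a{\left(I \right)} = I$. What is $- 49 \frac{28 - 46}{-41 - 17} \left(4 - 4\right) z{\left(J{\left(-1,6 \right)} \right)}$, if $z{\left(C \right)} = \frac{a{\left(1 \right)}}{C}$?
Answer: $0$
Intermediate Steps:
$a{\left(I \right)} = 9 - I$
$J{\left(p,P \right)} = - 3 P - 3 p$ ($J{\left(p,P \right)} = \left(P + p\right) \left(-3\right) = - 3 P - 3 p$)
$z{\left(C \right)} = \frac{8}{C}$ ($z{\left(C \right)} = \frac{9 - 1}{C} = \frac{8}{C}$)
$- 49 \frac{28 - 46}{-41 - 17} \left(4 - 4\right) z{\left(J{\left(-1,6 \right)} \right)} = - 49 \frac{28 - 46}{-41 - 17} \left(4 - 4\right) \frac{8}{\left(-3\right) 6 - -3} = - 49 \left(- \frac{18}{-58}\right) 0 \frac{8}{-18 + 3} = - 49 \left(\left(-18\right) \left(- \frac{1}{58}\right)\right) 0 \frac{8}{-15} = \left(-49\right) \frac{9}{29} \cdot 0 \cdot 8 \left(- \frac{1}{15}\right) = - \frac{441 \cdot 0 \left(- \frac{8}{15}\right)}{29} = \left(- \frac{441}{29}\right) 0 = 0$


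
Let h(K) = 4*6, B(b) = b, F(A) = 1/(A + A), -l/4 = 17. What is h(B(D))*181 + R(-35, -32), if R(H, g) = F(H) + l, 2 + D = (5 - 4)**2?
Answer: 299319/70 ≈ 4276.0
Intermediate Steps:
l = -68 (l = -4*17 = -68)
D = -1 (D = -2 + (5 - 4)**2 = -2 + 1**2 = -2 + 1 = -1)
F(A) = 1/(2*A)
h(K) = 24
R(H, g) = -68 + 1/(2*H) (R(H, g) = 1/(2*H) - 68 = -68 + 1/(2*H))
h(B(D))*181 + R(-35, -32) = 24*181 + (-68 + (1/2)/(-35)) = 4344 + (-68 + (1/2)*(-1/35)) = 4344 + (-68 - 1/70) = 4344 - 4761/70 = 299319/70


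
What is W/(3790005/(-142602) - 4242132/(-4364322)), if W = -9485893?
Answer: 327980571569126594/885325871897 ≈ 3.7046e+5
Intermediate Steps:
W/(3790005/(-142602) - 4242132/(-4364322)) = -9485893/(3790005/(-142602) - 4242132/(-4364322)) = -9485893/(3790005*(-1/142602) - 4242132*(-1/4364322)) = -9485893/(-1263335/47534 + 707022/727387) = -9485893/(-885325871897/34575613658) = -9485893*(-34575613658/885325871897) = 327980571569126594/885325871897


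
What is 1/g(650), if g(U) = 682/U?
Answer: 325/341 ≈ 0.95308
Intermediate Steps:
1/g(650) = 1/(682/650) = 1/(682*(1/650)) = 1/(341/325) = 325/341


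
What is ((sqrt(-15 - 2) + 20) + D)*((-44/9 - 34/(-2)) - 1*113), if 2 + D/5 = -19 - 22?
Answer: 59020/3 - 908*I*sqrt(17)/9 ≈ 19673.0 - 415.98*I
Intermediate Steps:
D = -215 (D = -10 + 5*(-19 - 22) = -10 + 5*(-41) = -10 - 205 = -215)
((sqrt(-15 - 2) + 20) + D)*((-44/9 - 34/(-2)) - 1*113) = ((sqrt(-15 - 2) + 20) - 215)*((-44/9 - 34/(-2)) - 1*113) = ((sqrt(-17) + 20) - 215)*((-44*1/9 - 34*(-1/2)) - 113) = ((I*sqrt(17) + 20) - 215)*((-44/9 + 17) - 113) = ((20 + I*sqrt(17)) - 215)*(109/9 - 113) = (-195 + I*sqrt(17))*(-908/9) = 59020/3 - 908*I*sqrt(17)/9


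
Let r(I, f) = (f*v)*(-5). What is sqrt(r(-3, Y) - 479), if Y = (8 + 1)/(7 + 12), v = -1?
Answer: 4*I*sqrt(10754)/19 ≈ 21.832*I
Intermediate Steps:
Y = 9/19 ≈ 0.47368
r(I, f) = 5*f (r(I, f) = (f*(-1))*(-5) = -f*(-5) = 5*f)
sqrt(r(-3, Y) - 479) = sqrt(5*(9/19) - 479) = sqrt(45/19 - 479) = sqrt(-9056/19) = 4*I*sqrt(10754)/19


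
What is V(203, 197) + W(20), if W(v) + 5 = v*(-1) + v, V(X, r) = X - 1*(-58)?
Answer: 256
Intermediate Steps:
V(X, r) = 58 + X (V(X, r) = X + 58 = 58 + X)
W(v) = -5 (W(v) = -5 + (v*(-1) + v) = -5 + (-v + v) = -5 + 0 = -5)
V(203, 197) + W(20) = (58 + 203) - 5 = 261 - 5 = 256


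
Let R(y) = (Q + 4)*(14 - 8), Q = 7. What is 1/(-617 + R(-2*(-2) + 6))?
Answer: -1/551 ≈ -0.0018149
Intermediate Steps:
R(y) = 66 (R(y) = (7 + 4)*(14 - 8) = 11*6 = 66)
1/(-617 + R(-2*(-2) + 6)) = 1/(-617 + 66) = 1/(-551) = -1/551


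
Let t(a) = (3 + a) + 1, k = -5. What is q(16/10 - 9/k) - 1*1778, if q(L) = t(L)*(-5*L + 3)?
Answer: -9408/5 ≈ -1881.6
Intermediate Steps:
t(a) = 4 + a
q(L) = (3 - 5*L)*(4 + L) (q(L) = (4 + L)*(-5*L + 3) = (4 + L)*(3 - 5*L) = (3 - 5*L)*(4 + L))
q(16/10 - 9/k) - 1*1778 = -(-3 + 5*(16/10 - 9/(-5)))*(4 + (16/10 - 9/(-5))) - 1*1778 = -(-3 + 5*(16*(1/10) - 9*(-1/5)))*(4 + (16*(1/10) - 9*(-1/5))) - 1778 = -(-3 + 5*(8/5 + 9/5))*(4 + (8/5 + 9/5)) - 1778 = -(-3 + 5*(17/5))*(4 + 17/5) - 1778 = -1*(-3 + 17)*37/5 - 1778 = -1*14*37/5 - 1778 = -518/5 - 1778 = -9408/5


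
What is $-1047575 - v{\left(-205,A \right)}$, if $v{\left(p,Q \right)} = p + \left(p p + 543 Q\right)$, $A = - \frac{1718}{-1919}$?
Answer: $- \frac{2091481879}{1919} \approx -1.0899 \cdot 10^{6}$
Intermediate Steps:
$A = \frac{1718}{1919}$ ($A = \left(-1718\right) \left(- \frac{1}{1919}\right) = \frac{1718}{1919} \approx 0.89526$)
$v{\left(p,Q \right)} = p + p^{2} + 543 Q$ ($v{\left(p,Q \right)} = p + \left(p^{2} + 543 Q\right) = p + p^{2} + 543 Q$)
$-1047575 - v{\left(-205,A \right)} = -1047575 - \left(-205 + \left(-205\right)^{2} + 543 \cdot \frac{1718}{1919}\right) = -1047575 - \left(-205 + 42025 + \frac{932874}{1919}\right) = -1047575 - \frac{81185454}{1919} = - \frac{2091481879}{1919}$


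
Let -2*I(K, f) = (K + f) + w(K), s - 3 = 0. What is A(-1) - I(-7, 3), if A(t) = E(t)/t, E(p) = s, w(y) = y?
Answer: -17/2 ≈ -8.5000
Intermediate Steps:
s = 3 (s = 3 + 0 = 3)
E(p) = 3
I(K, f) = -K - f/2 (I(K, f) = -((K + f) + K)/2 = -(f + 2*K)/2 = -K - f/2)
A(t) = 3/t
A(-1) - I(-7, 3) = 3/(-1) - (-1*(-7) - ½*3) = 3*(-1) - (7 - 3/2) = -3 - 1*11/2 = -3 - 11/2 = -17/2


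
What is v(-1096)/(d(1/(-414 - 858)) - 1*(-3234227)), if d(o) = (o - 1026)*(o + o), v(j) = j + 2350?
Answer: 1014475968/2616465074257 ≈ 0.00038773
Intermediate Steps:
v(j) = 2350 + j
d(o) = 2*o*(-1026 + o) (d(o) = (-1026 + o)*(2*o) = 2*o*(-1026 + o))
v(-1096)/(d(1/(-414 - 858)) - 1*(-3234227)) = (2350 - 1096)/(2*(-1026 + 1/(-414 - 858))/(-414 - 858) - 1*(-3234227)) = 1254/(2*(-1026 + 1/(-1272))/(-1272) + 3234227) = 1254/(2*(-1/1272)*(-1026 - 1/1272) + 3234227) = 1254/(2*(-1/1272)*(-1305073/1272) + 3234227) = 1254/(1305073/808992 + 3234227) = 1254/(2616465074257/808992) = 1254*(808992/2616465074257) = 1014475968/2616465074257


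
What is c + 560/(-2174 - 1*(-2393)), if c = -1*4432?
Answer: -970048/219 ≈ -4429.4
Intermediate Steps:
c = -4432
c + 560/(-2174 - 1*(-2393)) = -4432 + 560/(-2174 - 1*(-2393)) = -4432 + 560/(-2174 + 2393) = -4432 + 560/219 = -970048/219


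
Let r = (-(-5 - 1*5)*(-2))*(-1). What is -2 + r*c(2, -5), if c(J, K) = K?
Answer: -102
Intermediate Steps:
r = 20 (r = (-(-5 - 5)*(-2))*(-1) = (-1*(-10)*(-2))*(-1) = (10*(-2))*(-1) = -20*(-1) = 20)
-2 + r*c(2, -5) = -2 + 20*(-5) = -2 - 100 = -102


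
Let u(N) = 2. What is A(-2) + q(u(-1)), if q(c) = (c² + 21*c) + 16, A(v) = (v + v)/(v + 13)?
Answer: 678/11 ≈ 61.636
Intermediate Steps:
A(v) = 2*v/(13 + v) (A(v) = (2*v)/(13 + v) = 2*v/(13 + v))
q(c) = 16 + c² + 21*c
A(-2) + q(u(-1)) = 2*(-2)/(13 - 2) + (16 + 2² + 21*2) = 2*(-2)/11 + (16 + 4 + 42) = 2*(-2)*(1/11) + 62 = -4/11 + 62 = 678/11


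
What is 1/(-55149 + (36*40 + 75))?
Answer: -1/53634 ≈ -1.8645e-5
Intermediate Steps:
1/(-55149 + (36*40 + 75)) = 1/(-55149 + (1440 + 75)) = 1/(-55149 + 1515) = 1/(-53634) = -1/53634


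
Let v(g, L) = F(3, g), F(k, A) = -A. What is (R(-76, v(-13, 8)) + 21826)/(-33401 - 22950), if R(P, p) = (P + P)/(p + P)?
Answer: -1375190/3550113 ≈ -0.38737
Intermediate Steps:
v(g, L) = -g
R(P, p) = 2*P/(P + p) (R(P, p) = (2*P)/(P + p) = 2*P/(P + p))
(R(-76, v(-13, 8)) + 21826)/(-33401 - 22950) = (2*(-76)/(-76 - 1*(-13)) + 21826)/(-33401 - 22950) = (2*(-76)/(-76 + 13) + 21826)/(-56351) = (2*(-76)/(-63) + 21826)*(-1/56351) = (2*(-76)*(-1/63) + 21826)*(-1/56351) = (152/63 + 21826)*(-1/56351) = (1375190/63)*(-1/56351) = -1375190/3550113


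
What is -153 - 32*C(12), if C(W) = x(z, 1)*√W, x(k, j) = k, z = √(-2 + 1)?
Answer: -153 - 64*I*√3 ≈ -153.0 - 110.85*I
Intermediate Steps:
z = I (z = √(-1) = I ≈ 1.0*I)
C(W) = I*√W
-153 - 32*C(12) = -153 - 32*I*√12 = -153 - 32*I*2*√3 = -153 - 64*I*√3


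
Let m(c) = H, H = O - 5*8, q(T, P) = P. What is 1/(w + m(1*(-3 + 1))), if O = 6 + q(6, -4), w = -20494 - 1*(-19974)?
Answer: -1/558 ≈ -0.0017921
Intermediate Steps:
w = -520 (w = -20494 + 19974 = -520)
O = 2 (O = 6 - 4 = 2)
H = -38 (H = 2 - 5*8 = 2 - 40 = -38)
m(c) = -38
1/(w + m(1*(-3 + 1))) = 1/(-520 - 38) = 1/(-558) = -1/558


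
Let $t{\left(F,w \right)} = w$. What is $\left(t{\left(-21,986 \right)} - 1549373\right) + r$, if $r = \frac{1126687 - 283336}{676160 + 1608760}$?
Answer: $- \frac{1179313193563}{761640} \approx -1.5484 \cdot 10^{6}$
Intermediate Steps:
$r = \frac{281117}{761640}$ ($r = \frac{843351}{2284920} = 843351 \cdot \frac{1}{2284920} = \frac{281117}{761640} \approx 0.36909$)
$\left(t{\left(-21,986 \right)} - 1549373\right) + r = \left(986 - 1549373\right) + \frac{281117}{761640} = -1548387 + \frac{281117}{761640} = - \frac{1179313193563}{761640}$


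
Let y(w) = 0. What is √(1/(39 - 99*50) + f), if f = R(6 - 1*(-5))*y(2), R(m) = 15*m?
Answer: I*√4911/4911 ≈ 0.01427*I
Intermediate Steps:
f = 0 (f = (15*(6 - 1*(-5)))*0 = (15*(6 + 5))*0 = (15*11)*0 = 165*0 = 0)
√(1/(39 - 99*50) + f) = √(1/(39 - 99*50) + 0) = √(1/(39 - 4950) + 0) = √(1/(-4911) + 0) = √(-1/4911 + 0) = √(-1/4911) = I*√4911/4911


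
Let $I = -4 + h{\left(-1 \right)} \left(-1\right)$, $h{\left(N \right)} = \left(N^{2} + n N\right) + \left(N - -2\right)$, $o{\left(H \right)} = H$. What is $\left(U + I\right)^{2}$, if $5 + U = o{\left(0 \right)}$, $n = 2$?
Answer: $81$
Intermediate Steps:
$h{\left(N \right)} = 2 + N^{2} + 3 N$ ($h{\left(N \right)} = \left(N^{2} + 2 N\right) + \left(N - -2\right) = \left(N^{2} + 2 N\right) + \left(N + 2\right) = \left(N^{2} + 2 N\right) + \left(2 + N\right) = 2 + N^{2} + 3 N$)
$U = -5$ ($U = -5 + 0 = -5$)
$I = -4$ ($I = -4 + \left(2 + \left(-1\right)^{2} + 3 \left(-1\right)\right) \left(-1\right) = -4 + \left(2 + 1 - 3\right) \left(-1\right) = -4 + 0 \left(-1\right) = -4 + 0 = -4$)
$\left(U + I\right)^{2} = \left(-5 - 4\right)^{2} = \left(-9\right)^{2} = 81$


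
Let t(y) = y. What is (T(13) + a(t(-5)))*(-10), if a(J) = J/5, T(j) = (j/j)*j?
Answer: -120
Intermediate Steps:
T(j) = j (T(j) = 1*j = j)
a(J) = J/5 (a(J) = J*(1/5) = J/5)
(T(13) + a(t(-5)))*(-10) = (13 + (1/5)*(-5))*(-10) = (13 - 1)*(-10) = 12*(-10) = -120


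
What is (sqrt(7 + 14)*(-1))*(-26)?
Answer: 26*sqrt(21) ≈ 119.15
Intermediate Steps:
(sqrt(7 + 14)*(-1))*(-26) = (sqrt(21)*(-1))*(-26) = -sqrt(21)*(-26) = 26*sqrt(21)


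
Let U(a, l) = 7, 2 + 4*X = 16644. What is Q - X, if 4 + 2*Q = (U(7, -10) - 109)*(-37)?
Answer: -4551/2 ≈ -2275.5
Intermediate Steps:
X = 8321/2 (X = -1/2 + (1/4)*16644 = -1/2 + 4161 = 8321/2 ≈ 4160.5)
Q = 1885 (Q = -2 + ((7 - 109)*(-37))/2 = -2 + (-102*(-37))/2 = -2 + (1/2)*3774 = -2 + 1887 = 1885)
Q - X = 1885 - 1*8321/2 = 1885 - 8321/2 = -4551/2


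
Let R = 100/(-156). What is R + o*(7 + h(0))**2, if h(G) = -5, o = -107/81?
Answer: -6239/1053 ≈ -5.9250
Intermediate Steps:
o = -107/81 (o = -107*1/81 = -107/81 ≈ -1.3210)
R = -25/39 (R = 100*(-1/156) = -25/39 ≈ -0.64103)
R + o*(7 + h(0))**2 = -25/39 - 107*(7 - 5)**2/81 = -25/39 - 107/81*2**2 = -25/39 - 107/81*4 = -25/39 - 428/81 = -6239/1053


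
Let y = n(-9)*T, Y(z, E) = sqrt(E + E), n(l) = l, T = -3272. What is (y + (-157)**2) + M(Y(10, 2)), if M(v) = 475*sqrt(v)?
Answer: 54097 + 475*sqrt(2) ≈ 54769.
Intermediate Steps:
Y(z, E) = sqrt(2)*sqrt(E) (Y(z, E) = sqrt(2*E) = sqrt(2)*sqrt(E))
y = 29448 (y = -9*(-3272) = 29448)
(y + (-157)**2) + M(Y(10, 2)) = (29448 + (-157)**2) + 475*sqrt(sqrt(2)*sqrt(2)) = (29448 + 24649) + 475*sqrt(2) = 54097 + 475*sqrt(2)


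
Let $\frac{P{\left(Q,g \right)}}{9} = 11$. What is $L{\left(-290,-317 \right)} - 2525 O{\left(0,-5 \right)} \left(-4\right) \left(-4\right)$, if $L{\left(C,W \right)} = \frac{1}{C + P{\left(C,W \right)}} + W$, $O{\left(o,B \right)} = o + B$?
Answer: $\frac{38521452}{191} \approx 2.0168 \cdot 10^{5}$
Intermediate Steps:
$P{\left(Q,g \right)} = 99$ ($P{\left(Q,g \right)} = 9 \cdot 11 = 99$)
$O{\left(o,B \right)} = B + o$
$L{\left(C,W \right)} = W + \frac{1}{99 + C}$ ($L{\left(C,W \right)} = \frac{1}{C + 99} + W = \frac{1}{99 + C} + W = W + \frac{1}{99 + C}$)
$L{\left(-290,-317 \right)} - 2525 O{\left(0,-5 \right)} \left(-4\right) \left(-4\right) = \frac{1 + 99 \left(-317\right) - -91930}{99 - 290} - 2525 \left(-5 + 0\right) \left(-4\right) \left(-4\right) = \frac{1 - 31383 + 91930}{-191} - 2525 \left(-5\right) \left(-4\right) \left(-4\right) = \left(- \frac{1}{191}\right) 60548 - 2525 \cdot 20 \left(-4\right) = - \frac{60548}{191} - -202000 = - \frac{60548}{191} + 202000 = \frac{38521452}{191}$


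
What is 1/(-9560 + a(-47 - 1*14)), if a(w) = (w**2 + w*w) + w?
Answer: -1/2179 ≈ -0.00045893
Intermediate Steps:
a(w) = w + 2*w**2 (a(w) = (w**2 + w**2) + w = 2*w**2 + w = w + 2*w**2)
1/(-9560 + a(-47 - 1*14)) = 1/(-9560 + (-47 - 1*14)*(1 + 2*(-47 - 1*14))) = 1/(-9560 + (-47 - 14)*(1 + 2*(-47 - 14))) = 1/(-9560 - 61*(1 + 2*(-61))) = 1/(-9560 - 61*(1 - 122)) = 1/(-9560 - 61*(-121)) = 1/(-9560 + 7381) = 1/(-2179) = -1/2179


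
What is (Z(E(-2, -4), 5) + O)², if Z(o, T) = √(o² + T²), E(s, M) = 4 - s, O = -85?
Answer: (85 - √61)² ≈ 5958.3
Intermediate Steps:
Z(o, T) = √(T² + o²)
(Z(E(-2, -4), 5) + O)² = (√(5² + (4 - 1*(-2))²) - 85)² = (√(25 + (4 + 2)²) - 85)² = (√(25 + 6²) - 85)² = (√(25 + 36) - 85)² = (√61 - 85)² = (-85 + √61)²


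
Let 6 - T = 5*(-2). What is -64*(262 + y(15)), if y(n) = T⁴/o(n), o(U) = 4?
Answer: -1065344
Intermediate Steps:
T = 16 (T = 6 - 5*(-2) = 6 - 1*(-10) = 6 + 10 = 16)
y(n) = 16384 (y(n) = 16⁴/4 = 65536*(¼) = 16384)
-64*(262 + y(15)) = -64*(262 + 16384) = -64*16646 = -1065344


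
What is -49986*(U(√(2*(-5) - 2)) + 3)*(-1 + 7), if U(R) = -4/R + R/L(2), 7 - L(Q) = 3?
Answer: -899748 - 349902*I*√3 ≈ -8.9975e+5 - 6.0605e+5*I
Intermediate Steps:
L(Q) = 4 (L(Q) = 7 - 1*3 = 7 - 3 = 4)
U(R) = -4/R + R/4
-49986*(U(√(2*(-5) - 2)) + 3)*(-1 + 7) = -49986*((-4/√(2*(-5) - 2) + √(2*(-5) - 2)/4) + 3)*(-1 + 7) = -49986*((-4/√(-10 - 2) + √(-10 - 2)/4) + 3)*6 = -49986*((-4*(-I*√3/6) + √(-12)/4) + 3)*6 = -49986*((-4*(-I*√3/6) + (2*I*√3)/4) + 3)*6 = -49986*((-(-2)*I*√3/3 + I*√3/2) + 3)*6 = -49986*((2*I*√3/3 + I*√3/2) + 3)*6 = -49986*(7*I*√3/6 + 3)*6 = -49986*(3 + 7*I*√3/6)*6 = -49986*(18 + 7*I*√3) = -899748 - 349902*I*√3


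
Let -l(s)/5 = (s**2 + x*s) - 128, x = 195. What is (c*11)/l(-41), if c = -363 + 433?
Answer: 77/3221 ≈ 0.023906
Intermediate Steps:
c = 70
l(s) = 640 - 975*s - 5*s**2 (l(s) = -5*((s**2 + 195*s) - 128) = -5*(-128 + s**2 + 195*s) = 640 - 975*s - 5*s**2)
(c*11)/l(-41) = (70*11)/(640 - 975*(-41) - 5*(-41)**2) = 770/(640 + 39975 - 5*1681) = 770/(640 + 39975 - 8405) = 770/32210 = 770*(1/32210) = 77/3221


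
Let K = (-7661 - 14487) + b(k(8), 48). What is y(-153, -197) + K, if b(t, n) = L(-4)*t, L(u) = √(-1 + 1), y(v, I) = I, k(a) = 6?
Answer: -22345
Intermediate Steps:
L(u) = 0 (L(u) = √0 = 0)
b(t, n) = 0 (b(t, n) = 0*t = 0)
K = -22148 (K = (-7661 - 14487) + 0 = -22148 + 0 = -22148)
y(-153, -197) + K = -197 - 22148 = -22345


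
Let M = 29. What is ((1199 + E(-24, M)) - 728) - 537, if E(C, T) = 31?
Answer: -35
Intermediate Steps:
((1199 + E(-24, M)) - 728) - 537 = ((1199 + 31) - 728) - 537 = (1230 - 728) - 537 = 502 - 537 = -35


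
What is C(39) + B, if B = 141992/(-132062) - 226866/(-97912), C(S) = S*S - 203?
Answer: 4264599186495/3232613636 ≈ 1319.2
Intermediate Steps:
C(S) = -203 + S² (C(S) = S² - 203 = -203 + S²)
B = 4014414247/3232613636 (B = 141992*(-1/132062) - 226866*(-1/97912) = -70996/66031 + 113433/48956 = 4014414247/3232613636 ≈ 1.2418)
C(39) + B = (-203 + 39²) + 4014414247/3232613636 = (-203 + 1521) + 4014414247/3232613636 = 1318 + 4014414247/3232613636 = 4264599186495/3232613636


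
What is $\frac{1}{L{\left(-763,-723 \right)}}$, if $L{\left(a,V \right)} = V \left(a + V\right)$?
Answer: $\frac{1}{1074378} \approx 9.3077 \cdot 10^{-7}$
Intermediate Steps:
$L{\left(a,V \right)} = V \left(V + a\right)$
$\frac{1}{L{\left(-763,-723 \right)}} = \frac{1}{\left(-723\right) \left(-723 - 763\right)} = \frac{1}{\left(-723\right) \left(-1486\right)} = \frac{1}{1074378}$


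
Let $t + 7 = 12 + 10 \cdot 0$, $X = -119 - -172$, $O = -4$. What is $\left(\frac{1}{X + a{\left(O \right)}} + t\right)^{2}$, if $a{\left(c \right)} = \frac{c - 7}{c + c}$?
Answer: $\frac{4765489}{189225} \approx 25.184$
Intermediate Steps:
$X = 53$ ($X = -119 + 172 = 53$)
$a{\left(c \right)} = \frac{-7 + c}{2 c}$
$t = 5$ ($t = -7 + \left(12 + 10 \cdot 0\right) = -7 + \left(12 + 0\right) = -7 + 12 = 5$)
$\left(\frac{1}{X + a{\left(O \right)}} + t\right)^{2} = \left(\frac{1}{53 + \frac{-7 - 4}{2 \left(-4\right)}} + 5\right)^{2} = \left(\frac{1}{53 + \frac{1}{2} \left(- \frac{1}{4}\right) \left(-11\right)} + 5\right)^{2} = \left(\frac{1}{53 + \frac{11}{8}} + 5\right)^{2} = \left(\frac{1}{\frac{435}{8}} + 5\right)^{2} = \left(\frac{8}{435} + 5\right)^{2} = \left(\frac{2183}{435}\right)^{2} = \frac{4765489}{189225}$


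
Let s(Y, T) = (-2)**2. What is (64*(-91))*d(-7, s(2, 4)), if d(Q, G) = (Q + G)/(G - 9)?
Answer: -17472/5 ≈ -3494.4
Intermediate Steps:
s(Y, T) = 4
d(Q, G) = (G + Q)/(-9 + G)
(64*(-91))*d(-7, s(2, 4)) = (64*(-91))*((4 - 7)/(-9 + 4)) = -5824*(-3)/(-5) = -(-5824)*(-3)/5 = -5824*3/5 = -17472/5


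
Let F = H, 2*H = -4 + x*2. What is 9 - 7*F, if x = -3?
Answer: 44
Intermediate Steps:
H = -5 (H = (-4 - 3*2)/2 = (-4 - 6)/2 = (½)*(-10) = -5)
F = -5
9 - 7*F = 9 - 7*(-5) = 9 + 35 = 44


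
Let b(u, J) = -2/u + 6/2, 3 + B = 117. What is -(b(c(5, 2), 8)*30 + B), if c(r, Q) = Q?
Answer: -174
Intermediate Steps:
B = 114 (B = -3 + 117 = 114)
b(u, J) = 3 - 2/u (b(u, J) = -2/u + 6*(½) = -2/u + 3 = 3 - 2/u)
-(b(c(5, 2), 8)*30 + B) = -((3 - 2/2)*30 + 114) = -((3 - 2*½)*30 + 114) = -((3 - 1)*30 + 114) = -(2*30 + 114) = -(60 + 114) = -1*174 = -174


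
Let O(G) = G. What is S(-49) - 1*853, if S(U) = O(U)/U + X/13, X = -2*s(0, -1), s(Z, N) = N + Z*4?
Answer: -11074/13 ≈ -851.85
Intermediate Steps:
s(Z, N) = N + 4*Z
X = 2 (X = -2*(-1 + 4*0) = -2*(-1 + 0) = -2*(-1) = 2)
S(U) = 15/13 (S(U) = U/U + 2/13 = 1 + 2*(1/13) = 1 + 2/13 = 15/13)
S(-49) - 1*853 = 15/13 - 1*853 = 15/13 - 853 = -11074/13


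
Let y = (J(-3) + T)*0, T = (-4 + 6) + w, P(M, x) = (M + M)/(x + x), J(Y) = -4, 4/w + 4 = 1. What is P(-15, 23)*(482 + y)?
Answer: -7230/23 ≈ -314.35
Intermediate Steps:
w = -4/3 (w = 4/(-4 + 1) = 4/(-3) = 4*(-1/3) = -4/3 ≈ -1.3333)
P(M, x) = M/x (P(M, x) = (2*M)/((2*x)) = (2*M)*(1/(2*x)) = M/x)
T = 2/3 (T = (-4 + 6) - 4/3 = 2 - 4/3 = 2/3 ≈ 0.66667)
y = 0 (y = (-4 + 2/3)*0 = -10/3*0 = 0)
P(-15, 23)*(482 + y) = (-15/23)*(482 + 0) = -15*1/23*482 = -15/23*482 = -7230/23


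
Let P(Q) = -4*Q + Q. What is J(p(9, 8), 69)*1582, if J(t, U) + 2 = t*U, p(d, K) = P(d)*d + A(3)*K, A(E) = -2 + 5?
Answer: -23908766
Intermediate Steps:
P(Q) = -3*Q
A(E) = 3
p(d, K) = -3*d² + 3*K (p(d, K) = (-3*d)*d + 3*K = -3*d² + 3*K)
J(t, U) = -2 + U*t (J(t, U) = -2 + t*U = -2 + U*t)
J(p(9, 8), 69)*1582 = (-2 + 69*(-3*9² + 3*8))*1582 = (-2 + 69*(-3*81 + 24))*1582 = (-2 + 69*(-243 + 24))*1582 = (-2 + 69*(-219))*1582 = (-2 - 15111)*1582 = -15113*1582 = -23908766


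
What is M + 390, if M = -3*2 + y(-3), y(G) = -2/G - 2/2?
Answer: 1151/3 ≈ 383.67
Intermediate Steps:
y(G) = -1 - 2/G (y(G) = -2/G - 2*1/2 = -2/G - 1 = -1 - 2/G)
M = -19/3 (M = -3*2 + (-2 - 1*(-3))/(-3) = -6 - (-2 + 3)/3 = -6 - 1/3*1 = -6 - 1/3 = -19/3 ≈ -6.3333)
M + 390 = -19/3 + 390 = 1151/3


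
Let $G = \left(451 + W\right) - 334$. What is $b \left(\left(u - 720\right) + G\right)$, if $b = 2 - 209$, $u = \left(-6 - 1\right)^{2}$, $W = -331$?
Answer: $183195$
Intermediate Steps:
$u = 49$ ($u = \left(-7\right)^{2} = 49$)
$b = -207$ ($b = 2 - 209 = -207$)
$G = -214$ ($G = \left(451 - 331\right) - 334 = 120 - 334 = -214$)
$b \left(\left(u - 720\right) + G\right) = - 207 \left(\left(49 - 720\right) - 214\right) = - 207 \left(-671 - 214\right) = \left(-207\right) \left(-885\right) = 183195$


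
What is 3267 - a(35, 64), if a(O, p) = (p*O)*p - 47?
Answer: -140046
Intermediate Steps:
a(O, p) = -47 + O*p**2 (a(O, p) = (O*p)*p - 47 = O*p**2 - 47 = -47 + O*p**2)
3267 - a(35, 64) = 3267 - (-47 + 35*64**2) = 3267 - (-47 + 35*4096) = 3267 - (-47 + 143360) = 3267 - 1*143313 = 3267 - 143313 = -140046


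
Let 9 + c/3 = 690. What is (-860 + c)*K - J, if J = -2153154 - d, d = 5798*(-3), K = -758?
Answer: 1239046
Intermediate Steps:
c = 2043 (c = -27 + 3*690 = -27 + 2070 = 2043)
d = -17394
J = -2135760 (J = -2153154 - 1*(-17394) = -2153154 + 17394 = -2135760)
(-860 + c)*K - J = (-860 + 2043)*(-758) - 1*(-2135760) = 1183*(-758) + 2135760 = -896714 + 2135760 = 1239046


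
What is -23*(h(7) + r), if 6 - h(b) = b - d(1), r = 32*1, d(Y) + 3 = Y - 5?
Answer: -552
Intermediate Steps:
d(Y) = -8 + Y (d(Y) = -3 + (Y - 5) = -3 + (-5 + Y) = -8 + Y)
r = 32
h(b) = -1 - b (h(b) = 6 - (b - (-8 + 1)) = 6 - (b - 1*(-7)) = 6 - (b + 7) = 6 - (7 + b) = 6 + (-7 - b) = -1 - b)
-23*(h(7) + r) = -23*((-1 - 1*7) + 32) = -23*((-1 - 7) + 32) = -23*(-8 + 32) = -23*24 = -552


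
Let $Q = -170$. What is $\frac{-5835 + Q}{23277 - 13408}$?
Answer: $- \frac{6005}{9869} \approx -0.60847$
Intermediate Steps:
$\frac{-5835 + Q}{23277 - 13408} = \frac{-5835 - 170}{23277 - 13408} = - \frac{6005}{9869}$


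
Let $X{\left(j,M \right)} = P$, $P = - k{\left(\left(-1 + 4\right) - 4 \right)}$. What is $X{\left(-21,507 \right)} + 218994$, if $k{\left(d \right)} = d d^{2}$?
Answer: $218995$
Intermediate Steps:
$k{\left(d \right)} = d^{3}$
$P = 1$ ($P = - \left(\left(-1 + 4\right) - 4\right)^{3} = - \left(3 - 4\right)^{3} = - \left(-1\right)^{3} = \left(-1\right) \left(-1\right) = 1$)
$X{\left(j,M \right)} = 1$
$X{\left(-21,507 \right)} + 218994 = 1 + 218994 = 218995$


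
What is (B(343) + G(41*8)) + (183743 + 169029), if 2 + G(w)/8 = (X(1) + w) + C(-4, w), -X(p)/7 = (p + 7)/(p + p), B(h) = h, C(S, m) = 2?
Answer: 355515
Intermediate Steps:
X(p) = -7*(7 + p)/(2*p) (X(p) = -7*(p + 7)/(p + p) = -7*(7 + p)/(2*p))
G(w) = -224 + 8*w (G(w) = -16 + 8*(((7/2)*(-7 - 1*1)/1 + w) + 2) = -16 + 8*(((7/2)*1*(-7 - 1) + w) + 2) = -16 + 8*(((7/2)*1*(-8) + w) + 2) = -16 + 8*((-28 + w) + 2) = -16 + 8*(-26 + w) = -16 + (-208 + 8*w) = -224 + 8*w)
(B(343) + G(41*8)) + (183743 + 169029) = (343 + (-224 + 8*(41*8))) + (183743 + 169029) = (343 + (-224 + 8*328)) + 352772 = (343 + (-224 + 2624)) + 352772 = (343 + 2400) + 352772 = 2743 + 352772 = 355515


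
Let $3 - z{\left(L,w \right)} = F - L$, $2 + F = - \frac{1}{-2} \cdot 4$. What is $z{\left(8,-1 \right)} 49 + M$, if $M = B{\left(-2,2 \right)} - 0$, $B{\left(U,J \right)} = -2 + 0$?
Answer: $537$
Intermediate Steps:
$B{\left(U,J \right)} = -2$
$F = 0$ ($F = -2 + - \frac{1}{-2} \cdot 4 = -2 + \left(-1\right) \left(- \frac{1}{2}\right) 4 = -2 + \frac{1}{2} \cdot 4 = -2 + 2 = 0$)
$M = -2$ ($M = -2 - 0 = -2 + 0 = -2$)
$z{\left(L,w \right)} = 3 + L$ ($z{\left(L,w \right)} = 3 - \left(0 - L\right) = 3 - - L = 3 + L$)
$z{\left(8,-1 \right)} 49 + M = \left(3 + 8\right) 49 - 2 = 11 \cdot 49 - 2 = 539 - 2 = 537$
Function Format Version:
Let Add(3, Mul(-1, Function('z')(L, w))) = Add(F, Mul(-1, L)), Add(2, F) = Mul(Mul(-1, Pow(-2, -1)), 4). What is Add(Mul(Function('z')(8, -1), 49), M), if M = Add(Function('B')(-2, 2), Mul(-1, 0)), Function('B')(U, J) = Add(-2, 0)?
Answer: 537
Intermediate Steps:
Function('B')(U, J) = -2
F = 0 (F = Add(-2, Mul(Mul(-1, Pow(-2, -1)), 4)) = Add(-2, Mul(Mul(-1, Rational(-1, 2)), 4)) = Add(-2, Mul(Rational(1, 2), 4)) = Add(-2, 2) = 0)
M = -2 (M = Add(-2, Mul(-1, 0)) = Add(-2, 0) = -2)
Function('z')(L, w) = Add(3, L) (Function('z')(L, w) = Add(3, Mul(-1, Add(0, Mul(-1, L)))) = Add(3, Mul(-1, Mul(-1, L))) = Add(3, L))
Add(Mul(Function('z')(8, -1), 49), M) = Add(Mul(Add(3, 8), 49), -2) = Add(Mul(11, 49), -2) = Add(539, -2) = 537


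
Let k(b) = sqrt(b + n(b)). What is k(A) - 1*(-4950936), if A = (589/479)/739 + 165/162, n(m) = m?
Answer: 4950936 + sqrt(20708696638623)/3185829 ≈ 4.9509e+6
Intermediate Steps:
A = 19500761/19114974 (A = (589*(1/479))*(1/739) + 165*(1/162) = (589/479)*(1/739) + 55/54 = 589/353981 + 55/54 = 19500761/19114974 ≈ 1.0202)
k(b) = sqrt(2)*sqrt(b) (k(b) = sqrt(b + b) = sqrt(2*b) = sqrt(2)*sqrt(b))
k(A) - 1*(-4950936) = sqrt(2)*sqrt(19500761/19114974) - 1*(-4950936) = sqrt(2)*(sqrt(41417393277246)/6371658) + 4950936 = sqrt(20708696638623)/3185829 + 4950936 = 4950936 + sqrt(20708696638623)/3185829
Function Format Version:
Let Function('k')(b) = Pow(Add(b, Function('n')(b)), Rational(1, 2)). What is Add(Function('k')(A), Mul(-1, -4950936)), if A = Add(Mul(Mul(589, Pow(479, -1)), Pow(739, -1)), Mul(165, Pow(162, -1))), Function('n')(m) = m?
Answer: Add(4950936, Mul(Rational(1, 3185829), Pow(20708696638623, Rational(1, 2)))) ≈ 4.9509e+6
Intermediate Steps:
A = Rational(19500761, 19114974) (A = Add(Mul(Mul(589, Rational(1, 479)), Rational(1, 739)), Mul(165, Rational(1, 162))) = Add(Mul(Rational(589, 479), Rational(1, 739)), Rational(55, 54)) = Add(Rational(589, 353981), Rational(55, 54)) = Rational(19500761, 19114974) ≈ 1.0202)
Function('k')(b) = Mul(Pow(2, Rational(1, 2)), Pow(b, Rational(1, 2))) (Function('k')(b) = Pow(Add(b, b), Rational(1, 2)) = Pow(Mul(2, b), Rational(1, 2)) = Mul(Pow(2, Rational(1, 2)), Pow(b, Rational(1, 2))))
Add(Function('k')(A), Mul(-1, -4950936)) = Add(Mul(Pow(2, Rational(1, 2)), Pow(Rational(19500761, 19114974), Rational(1, 2))), Mul(-1, -4950936)) = Add(Mul(Pow(2, Rational(1, 2)), Mul(Rational(1, 6371658), Pow(41417393277246, Rational(1, 2)))), 4950936) = Add(Mul(Rational(1, 3185829), Pow(20708696638623, Rational(1, 2))), 4950936) = Add(4950936, Mul(Rational(1, 3185829), Pow(20708696638623, Rational(1, 2))))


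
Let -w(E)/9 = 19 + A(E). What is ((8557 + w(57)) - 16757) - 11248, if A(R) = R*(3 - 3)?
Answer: -19619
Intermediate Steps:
A(R) = 0 (A(R) = R*0 = 0)
w(E) = -171 (w(E) = -9*(19 + 0) = -9*19 = -171)
((8557 + w(57)) - 16757) - 11248 = ((8557 - 171) - 16757) - 11248 = (8386 - 16757) - 11248 = -8371 - 11248 = -19619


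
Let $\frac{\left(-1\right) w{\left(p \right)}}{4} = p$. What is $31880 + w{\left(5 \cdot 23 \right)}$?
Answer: $31420$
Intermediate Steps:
$w{\left(p \right)} = - 4 p$
$31880 + w{\left(5 \cdot 23 \right)} = 31880 - 4 \cdot 5 \cdot 23 = 31880 - 460 = 31420$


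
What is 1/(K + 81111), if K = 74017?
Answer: 1/155128 ≈ 6.4463e-6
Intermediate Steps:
1/(K + 81111) = 1/(74017 + 81111) = 1/155128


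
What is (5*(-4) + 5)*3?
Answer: -45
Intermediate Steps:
(5*(-4) + 5)*3 = (-20 + 5)*3 = -15*3 = -45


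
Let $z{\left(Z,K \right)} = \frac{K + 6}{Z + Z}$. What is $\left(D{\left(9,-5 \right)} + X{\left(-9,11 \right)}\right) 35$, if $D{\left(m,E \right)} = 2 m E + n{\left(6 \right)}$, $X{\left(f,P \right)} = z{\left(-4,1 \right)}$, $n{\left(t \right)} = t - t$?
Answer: $- \frac{25445}{8} \approx -3180.6$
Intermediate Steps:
$z{\left(Z,K \right)} = \frac{6 + K}{2 Z}$
$n{\left(t \right)} = 0$
$X{\left(f,P \right)} = - \frac{7}{8}$ ($X{\left(f,P \right)} = \frac{6 + 1}{2 \left(-4\right)} = \frac{1}{2} \left(- \frac{1}{4}\right) 7 = - \frac{7}{8}$)
$D{\left(m,E \right)} = 2 E m$ ($D{\left(m,E \right)} = 2 m E + 0 = 2 E m + 0 = 2 E m$)
$\left(D{\left(9,-5 \right)} + X{\left(-9,11 \right)}\right) 35 = \left(2 \left(-5\right) 9 - \frac{7}{8}\right) 35 = \left(-90 - \frac{7}{8}\right) 35 = \left(- \frac{727}{8}\right) 35 = - \frac{25445}{8}$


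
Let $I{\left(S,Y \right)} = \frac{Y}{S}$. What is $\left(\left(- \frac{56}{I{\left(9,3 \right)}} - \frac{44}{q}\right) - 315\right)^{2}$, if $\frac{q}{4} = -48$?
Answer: $\frac{536987929}{2304} \approx 2.3307 \cdot 10^{5}$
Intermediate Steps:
$q = -192$ ($q = 4 \left(-48\right) = -192$)
$\left(\left(- \frac{56}{I{\left(9,3 \right)}} - \frac{44}{q}\right) - 315\right)^{2} = \left(\left(- \frac{56}{3 \cdot \frac{1}{9}} - \frac{44}{-192}\right) - 315\right)^{2} = \left(\left(- \frac{56}{3 \cdot \frac{1}{9}} - - \frac{11}{48}\right) - 315\right)^{2} = \left(\left(- 56 \frac{1}{\frac{1}{3}} + \frac{11}{48}\right) - 315\right)^{2} = \left(\left(\left(-56\right) 3 + \frac{11}{48}\right) - 315\right)^{2} = \left(\left(-168 + \frac{11}{48}\right) - 315\right)^{2} = \left(- \frac{8053}{48} - 315\right)^{2} = \left(- \frac{23173}{48}\right)^{2} = \frac{536987929}{2304}$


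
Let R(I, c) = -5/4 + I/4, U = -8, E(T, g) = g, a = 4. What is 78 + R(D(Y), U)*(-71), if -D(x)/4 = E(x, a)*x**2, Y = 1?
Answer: 1803/4 ≈ 450.75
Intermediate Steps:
D(x) = -16*x**2
R(I, c) = -5/4 + I/4 (R(I, c) = -5*1/4 + I*(1/4) = -5/4 + I/4)
78 + R(D(Y), U)*(-71) = 78 + (-5/4 + (-16*1**2)/4)*(-71) = 78 + (-5/4 + (-16*1)/4)*(-71) = 78 + (-5/4 + (1/4)*(-16))*(-71) = 78 + (-5/4 - 4)*(-71) = 78 - 21/4*(-71) = 78 + 1491/4 = 1803/4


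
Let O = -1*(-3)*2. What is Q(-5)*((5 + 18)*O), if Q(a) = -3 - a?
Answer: 276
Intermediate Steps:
O = 6 (O = 3*2 = 6)
Q(-5)*((5 + 18)*O) = (-3 - 1*(-5))*((5 + 18)*6) = (-3 + 5)*(23*6) = 2*138 = 276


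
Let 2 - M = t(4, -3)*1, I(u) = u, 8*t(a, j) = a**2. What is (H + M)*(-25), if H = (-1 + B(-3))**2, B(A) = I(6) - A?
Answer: -1600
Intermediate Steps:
t(a, j) = a**2/8
M = 0 (M = 2 - (1/8)*4**2 = 2 - (1/8)*16 = 2 - 2 = 0)
B(A) = 6 - A
H = 64 (H = (-1 + (6 - 1*(-3)))**2 = (-1 + (6 + 3))**2 = (-1 + 9)**2 = 8**2 = 64)
(H + M)*(-25) = (64 + 0)*(-25) = 64*(-25) = -1600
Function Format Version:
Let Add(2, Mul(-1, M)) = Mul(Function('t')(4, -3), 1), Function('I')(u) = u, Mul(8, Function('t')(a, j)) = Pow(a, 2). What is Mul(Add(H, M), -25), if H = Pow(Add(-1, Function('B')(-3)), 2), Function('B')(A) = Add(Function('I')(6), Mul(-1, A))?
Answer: -1600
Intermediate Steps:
Function('t')(a, j) = Mul(Rational(1, 8), Pow(a, 2))
M = 0 (M = Add(2, Mul(-1, Mul(Mul(Rational(1, 8), Pow(4, 2)), 1))) = Add(2, Mul(-1, Mul(Mul(Rational(1, 8), 16), 1))) = Add(2, Mul(-1, Mul(2, 1))) = Add(2, Mul(-1, 2)) = Add(2, -2) = 0)
Function('B')(A) = Add(6, Mul(-1, A))
H = 64 (H = Pow(Add(-1, Add(6, Mul(-1, -3))), 2) = Pow(Add(-1, Add(6, 3)), 2) = Pow(Add(-1, 9), 2) = Pow(8, 2) = 64)
Mul(Add(H, M), -25) = Mul(Add(64, 0), -25) = Mul(64, -25) = -1600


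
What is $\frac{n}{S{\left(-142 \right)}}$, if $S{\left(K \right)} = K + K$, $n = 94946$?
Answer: $- \frac{47473}{142} \approx -334.32$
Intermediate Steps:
$S{\left(K \right)} = 2 K$
$\frac{n}{S{\left(-142 \right)}} = \frac{94946}{2 \left(-142\right)} = \frac{94946}{-284} = 94946 \left(- \frac{1}{284}\right) = - \frac{47473}{142}$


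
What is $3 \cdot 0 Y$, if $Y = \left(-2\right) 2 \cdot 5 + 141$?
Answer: $0$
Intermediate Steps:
$Y = 121$ ($Y = \left(-4\right) 5 + 141 = -20 + 141 = 121$)
$3 \cdot 0 Y = 3 \cdot 0 \cdot 121 = 0 \cdot 121 = 0$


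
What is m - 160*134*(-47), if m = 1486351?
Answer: 2494031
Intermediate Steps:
m - 160*134*(-47) = 1486351 - 160*134*(-47) = 1486351 - 21440*(-47) = 1486351 - 1*(-1007680) = 1486351 + 1007680 = 2494031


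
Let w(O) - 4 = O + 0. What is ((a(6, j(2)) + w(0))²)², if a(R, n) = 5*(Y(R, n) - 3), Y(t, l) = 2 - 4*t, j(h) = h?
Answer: 214358881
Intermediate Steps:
w(O) = 4 + O (w(O) = 4 + (O + 0) = 4 + O)
a(R, n) = -5 - 20*R (a(R, n) = 5*((2 - 4*R) - 3) = 5*(-1 - 4*R) = -5 - 20*R)
((a(6, j(2)) + w(0))²)² = (((-5 - 20*6) + (4 + 0))²)² = (((-5 - 120) + 4)²)² = ((-125 + 4)²)² = ((-121)²)² = 14641² = 214358881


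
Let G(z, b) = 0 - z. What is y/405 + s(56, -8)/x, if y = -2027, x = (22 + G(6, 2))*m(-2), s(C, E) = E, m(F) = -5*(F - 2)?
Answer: -16297/3240 ≈ -5.0299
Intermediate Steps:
G(z, b) = -z
m(F) = 10 - 5*F (m(F) = -5*(-2 + F) = 10 - 5*F)
x = 320 (x = (22 - 1*6)*(10 - 5*(-2)) = (22 - 6)*(10 + 10) = 16*20 = 320)
y/405 + s(56, -8)/x = -2027/405 - 8/320 = -2027*1/405 - 8*1/320 = -2027/405 - 1/40 = -16297/3240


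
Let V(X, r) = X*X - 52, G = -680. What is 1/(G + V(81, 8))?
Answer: 1/5829 ≈ 0.00017156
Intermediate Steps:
V(X, r) = -52 + X² (V(X, r) = X² - 52 = -52 + X²)
1/(G + V(81, 8)) = 1/(-680 + (-52 + 81²)) = 1/(-680 + (-52 + 6561)) = 1/(-680 + 6509) = 1/5829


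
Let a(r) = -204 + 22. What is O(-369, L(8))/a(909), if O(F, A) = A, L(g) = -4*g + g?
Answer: 12/91 ≈ 0.13187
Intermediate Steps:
L(g) = -3*g
a(r) = -182
O(-369, L(8))/a(909) = -3*8/(-182) = -24*(-1/182) = 12/91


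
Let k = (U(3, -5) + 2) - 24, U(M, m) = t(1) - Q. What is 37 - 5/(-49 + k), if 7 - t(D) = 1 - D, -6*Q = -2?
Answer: 7156/193 ≈ 37.078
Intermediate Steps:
Q = ⅓ (Q = -⅙*(-2) = ⅓ ≈ 0.33333)
t(D) = 6 + D (t(D) = 7 - (1 - D) = 7 + (-1 + D) = 6 + D)
U(M, m) = 20/3 (U(M, m) = (6 + 1) - 1*⅓ = 7 - ⅓ = 20/3)
k = -46/3 (k = (20/3 + 2) - 24 = 26/3 - 24 = -46/3 ≈ -15.333)
37 - 5/(-49 + k) = 37 - 5/(-49 - 46/3) = 37 - 5/(-193/3) = 37 - 3/193*(-5) = 37 + 15/193 = 7156/193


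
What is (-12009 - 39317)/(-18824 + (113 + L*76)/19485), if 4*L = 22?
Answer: 111120790/40753901 ≈ 2.7266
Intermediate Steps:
L = 11/2 (L = (1/4)*22 = 11/2 ≈ 5.5000)
(-12009 - 39317)/(-18824 + (113 + L*76)/19485) = (-12009 - 39317)/(-18824 + (113 + (11/2)*76)/19485) = -51326/(-18824 + (113 + 418)*(1/19485)) = -51326/(-18824 + 531*(1/19485)) = -51326/(-18824 + 59/2165) = -51326/(-40753901/2165) = -51326*(-2165/40753901) = 111120790/40753901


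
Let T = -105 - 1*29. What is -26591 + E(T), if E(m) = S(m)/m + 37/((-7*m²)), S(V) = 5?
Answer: -3342280699/125692 ≈ -26591.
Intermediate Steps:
T = -134 (T = -105 - 29 = -134)
E(m) = 5/m - 37/(7*m²) (E(m) = 5/m + 37/((-7*m²)) = 5/m + 37*(-1/(7*m²)) = 5/m - 37/(7*m²))
-26591 + E(T) = -26591 + (⅐)*(-37 + 35*(-134))/(-134)² = -26591 + (⅐)*(1/17956)*(-37 - 4690) = -26591 + (⅐)*(1/17956)*(-4727) = -26591 - 4727/125692 = -3342280699/125692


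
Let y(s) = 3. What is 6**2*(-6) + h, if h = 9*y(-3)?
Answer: -189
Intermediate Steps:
h = 27 (h = 9*3 = 27)
6**2*(-6) + h = 6**2*(-6) + 27 = 36*(-6) + 27 = -216 + 27 = -189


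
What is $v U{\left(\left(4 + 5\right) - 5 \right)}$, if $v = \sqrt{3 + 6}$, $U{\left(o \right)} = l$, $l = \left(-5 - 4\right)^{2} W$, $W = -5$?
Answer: $-1215$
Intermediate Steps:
$l = -405$ ($l = \left(-5 - 4\right)^{2} \left(-5\right) = \left(-9\right)^{2} \left(-5\right) = 81 \left(-5\right) = -405$)
$U{\left(o \right)} = -405$
$v = 3$ ($v = \sqrt{9} = 3$)
$v U{\left(\left(4 + 5\right) - 5 \right)} = 3 \left(-405\right) = -1215$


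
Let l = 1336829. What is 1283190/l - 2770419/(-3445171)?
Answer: 8124385436841/4605604502759 ≈ 1.7640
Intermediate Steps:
1283190/l - 2770419/(-3445171) = 1283190/1336829 - 2770419/(-3445171) = 1283190*(1/1336829) - 2770419*(-1/3445171) = 1283190/1336829 + 2770419/3445171 = 8124385436841/4605604502759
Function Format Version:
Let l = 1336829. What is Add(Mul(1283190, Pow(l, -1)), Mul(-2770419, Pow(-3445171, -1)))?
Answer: Rational(8124385436841, 4605604502759) ≈ 1.7640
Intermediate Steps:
Add(Mul(1283190, Pow(l, -1)), Mul(-2770419, Pow(-3445171, -1))) = Add(Mul(1283190, Pow(1336829, -1)), Mul(-2770419, Pow(-3445171, -1))) = Add(Mul(1283190, Rational(1, 1336829)), Mul(-2770419, Rational(-1, 3445171))) = Add(Rational(1283190, 1336829), Rational(2770419, 3445171)) = Rational(8124385436841, 4605604502759)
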